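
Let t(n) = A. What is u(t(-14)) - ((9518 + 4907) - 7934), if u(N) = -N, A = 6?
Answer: -6497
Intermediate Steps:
t(n) = 6
u(t(-14)) - ((9518 + 4907) - 7934) = -1*6 - ((9518 + 4907) - 7934) = -6 - (14425 - 7934) = -6 - 1*6491 = -6 - 6491 = -6497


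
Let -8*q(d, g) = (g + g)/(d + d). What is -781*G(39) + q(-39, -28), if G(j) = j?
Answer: -2375809/78 ≈ -30459.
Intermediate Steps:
q(d, g) = -g/(8*d) (q(d, g) = -(g + g)/(8*(d + d)) = -2*g/(8*(2*d)) = -2*g*1/(2*d)/8 = -g/(8*d))
-781*G(39) + q(-39, -28) = -781*39 - ⅛*(-28)/(-39) = -30459 - ⅛*(-28)*(-1/39) = -30459 - 7/78 = -2375809/78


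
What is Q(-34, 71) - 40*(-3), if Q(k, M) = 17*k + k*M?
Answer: -2872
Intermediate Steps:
Q(k, M) = 17*k + M*k
Q(-34, 71) - 40*(-3) = -34*(17 + 71) - 40*(-3) = -34*88 - 1*(-120) = -2992 + 120 = -2872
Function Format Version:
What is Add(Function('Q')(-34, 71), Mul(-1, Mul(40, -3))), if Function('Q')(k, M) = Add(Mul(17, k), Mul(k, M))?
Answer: -2872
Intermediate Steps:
Function('Q')(k, M) = Add(Mul(17, k), Mul(M, k))
Add(Function('Q')(-34, 71), Mul(-1, Mul(40, -3))) = Add(Mul(-34, Add(17, 71)), Mul(-1, Mul(40, -3))) = Add(Mul(-34, 88), Mul(-1, -120)) = Add(-2992, 120) = -2872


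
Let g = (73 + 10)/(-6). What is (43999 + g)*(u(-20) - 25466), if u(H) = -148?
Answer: -1126636059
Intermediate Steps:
g = -83/6 (g = 83*(-⅙) = -83/6 ≈ -13.833)
(43999 + g)*(u(-20) - 25466) = (43999 - 83/6)*(-148 - 25466) = (263911/6)*(-25614) = -1126636059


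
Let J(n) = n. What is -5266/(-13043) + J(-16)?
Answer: -203422/13043 ≈ -15.596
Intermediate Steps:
-5266/(-13043) + J(-16) = -5266/(-13043) - 16 = -5266*(-1/13043) - 16 = 5266/13043 - 16 = -203422/13043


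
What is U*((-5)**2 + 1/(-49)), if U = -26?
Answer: -31824/49 ≈ -649.47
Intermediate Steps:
U*((-5)**2 + 1/(-49)) = -26*((-5)**2 + 1/(-49)) = -26*(25 - 1/49) = -26*1224/49 = -31824/49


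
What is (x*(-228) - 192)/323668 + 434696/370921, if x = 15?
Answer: 34839354569/30013814557 ≈ 1.1608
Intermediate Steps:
(x*(-228) - 192)/323668 + 434696/370921 = (15*(-228) - 192)/323668 + 434696/370921 = (-3420 - 192)*(1/323668) + 434696*(1/370921) = -3612*1/323668 + 434696/370921 = -903/80917 + 434696/370921 = 34839354569/30013814557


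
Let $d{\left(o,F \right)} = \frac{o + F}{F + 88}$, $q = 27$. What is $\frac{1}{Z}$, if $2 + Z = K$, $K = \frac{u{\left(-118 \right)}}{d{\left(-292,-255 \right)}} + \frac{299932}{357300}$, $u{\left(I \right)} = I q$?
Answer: $- \frac{48860775}{47583143999} \approx -0.0010269$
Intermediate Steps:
$u{\left(I \right)} = 27 I$ ($u{\left(I \right)} = I 27 = 27 I$)
$d{\left(o,F \right)} = \frac{F + o}{88 + F}$
$K = - \frac{47485422449}{48860775}$ ($K = \frac{27 \left(-118\right)}{\frac{1}{88 - 255} \left(-255 - 292\right)} + \frac{299932}{357300} = - \frac{3186}{\frac{1}{-167} \left(-547\right)} + 299932 \cdot \frac{1}{357300} = - \frac{3186}{\left(- \frac{1}{167}\right) \left(-547\right)} + \frac{74983}{89325} = - \frac{3186}{\frac{547}{167}} + \frac{74983}{89325} = \left(-3186\right) \frac{167}{547} + \frac{74983}{89325} = - \frac{532062}{547} + \frac{74983}{89325} = - \frac{47485422449}{48860775} \approx -971.85$)
$Z = - \frac{47583143999}{48860775}$ ($Z = -2 - \frac{47485422449}{48860775} = - \frac{47583143999}{48860775} \approx -973.85$)
$\frac{1}{Z} = \frac{1}{- \frac{47583143999}{48860775}} = - \frac{48860775}{47583143999}$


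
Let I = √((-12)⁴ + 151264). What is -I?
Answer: -20*√430 ≈ -414.73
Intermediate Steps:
I = 20*√430 (I = √(20736 + 151264) = √172000 = 20*√430 ≈ 414.73)
-I = -20*√430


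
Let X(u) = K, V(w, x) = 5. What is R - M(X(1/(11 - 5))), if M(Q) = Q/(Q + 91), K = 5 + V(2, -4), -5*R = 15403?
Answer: -1555753/505 ≈ -3080.7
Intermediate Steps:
R = -15403/5 (R = -1/5*15403 = -15403/5 ≈ -3080.6)
K = 10 (K = 5 + 5 = 10)
X(u) = 10
M(Q) = Q/(91 + Q)
R - M(X(1/(11 - 5))) = -15403/5 - 10/(91 + 10) = -15403/5 - 10/101 = -1555753/505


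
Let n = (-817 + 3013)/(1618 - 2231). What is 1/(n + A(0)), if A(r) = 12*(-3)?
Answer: -613/24264 ≈ -0.025264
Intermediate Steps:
A(r) = -36
n = -2196/613 (n = 2196/(-613) = 2196*(-1/613) = -2196/613 ≈ -3.5824)
1/(n + A(0)) = 1/(-2196/613 - 36) = 1/(-24264/613) = -613/24264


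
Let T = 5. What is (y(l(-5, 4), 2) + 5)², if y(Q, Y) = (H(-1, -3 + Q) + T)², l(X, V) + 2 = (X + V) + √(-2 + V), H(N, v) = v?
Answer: 72 - 32*√2 ≈ 26.745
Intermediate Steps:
l(X, V) = -2 + V + X + √(-2 + V) (l(X, V) = -2 + ((X + V) + √(-2 + V)) = -2 + ((V + X) + √(-2 + V)) = -2 + (V + X + √(-2 + V)) = -2 + V + X + √(-2 + V))
y(Q, Y) = (2 + Q)² (y(Q, Y) = ((-3 + Q) + 5)² = (2 + Q)²)
(y(l(-5, 4), 2) + 5)² = ((2 + (-2 + 4 - 5 + √(-2 + 4)))² + 5)² = ((2 + (-2 + 4 - 5 + √2))² + 5)² = ((2 + (-3 + √2))² + 5)² = ((-1 + √2)² + 5)² = (5 + (-1 + √2)²)²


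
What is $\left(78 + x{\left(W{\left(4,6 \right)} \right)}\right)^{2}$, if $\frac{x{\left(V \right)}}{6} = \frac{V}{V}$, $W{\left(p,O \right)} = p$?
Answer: $7056$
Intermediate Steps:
$x{\left(V \right)} = 6$ ($x{\left(V \right)} = 6 \frac{V}{V} = 6 \cdot 1 = 6$)
$\left(78 + x{\left(W{\left(4,6 \right)} \right)}\right)^{2} = \left(78 + 6\right)^{2} = 84^{2} = 7056$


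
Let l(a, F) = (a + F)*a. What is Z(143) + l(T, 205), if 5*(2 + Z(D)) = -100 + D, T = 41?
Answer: 50463/5 ≈ 10093.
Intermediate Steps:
Z(D) = -22 + D/5 (Z(D) = -2 + (-100 + D)/5 = -2 + (-20 + D/5) = -22 + D/5)
l(a, F) = a*(F + a) (l(a, F) = (F + a)*a = a*(F + a))
Z(143) + l(T, 205) = (-22 + (1/5)*143) + 41*(205 + 41) = (-22 + 143/5) + 41*246 = 33/5 + 10086 = 50463/5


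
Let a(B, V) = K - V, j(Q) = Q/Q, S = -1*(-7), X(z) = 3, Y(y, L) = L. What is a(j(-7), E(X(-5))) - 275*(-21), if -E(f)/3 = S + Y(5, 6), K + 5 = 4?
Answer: 5813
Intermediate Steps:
K = -1 (K = -5 + 4 = -1)
S = 7
j(Q) = 1
E(f) = -39 (E(f) = -3*(7 + 6) = -3*13 = -39)
a(B, V) = -1 - V
a(j(-7), E(X(-5))) - 275*(-21) = (-1 - 1*(-39)) - 275*(-21) = (-1 + 39) - 1*(-5775) = 38 + 5775 = 5813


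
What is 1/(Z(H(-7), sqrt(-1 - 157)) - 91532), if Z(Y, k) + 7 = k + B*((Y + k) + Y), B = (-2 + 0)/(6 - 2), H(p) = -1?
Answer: -183076/16758410967 - I*sqrt(158)/16758410967 ≈ -1.0924e-5 - 7.5006e-10*I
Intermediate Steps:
B = -1/2 (B = -2/4 = -2*1/4 = -1/2 ≈ -0.50000)
Z(Y, k) = -7 + k/2 - Y (Z(Y, k) = -7 + (k - ((Y + k) + Y)/2) = -7 + (k - (k + 2*Y)/2) = -7 + (k + (-Y - k/2)) = -7 + (k/2 - Y) = -7 + k/2 - Y)
1/(Z(H(-7), sqrt(-1 - 157)) - 91532) = 1/((-7 + sqrt(-1 - 157)/2 - 1*(-1)) - 91532) = 1/((-7 + sqrt(-158)/2 + 1) - 91532) = 1/((-7 + (I*sqrt(158))/2 + 1) - 91532) = 1/((-7 + I*sqrt(158)/2 + 1) - 91532) = 1/((-6 + I*sqrt(158)/2) - 91532) = 1/(-91538 + I*sqrt(158)/2)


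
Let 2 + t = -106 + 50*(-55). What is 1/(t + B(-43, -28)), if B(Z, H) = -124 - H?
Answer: -1/2954 ≈ -0.00033852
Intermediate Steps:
t = -2858 (t = -2 + (-106 + 50*(-55)) = -2 + (-106 - 2750) = -2 - 2856 = -2858)
1/(t + B(-43, -28)) = 1/(-2858 + (-124 - 1*(-28))) = 1/(-2858 + (-124 + 28)) = 1/(-2858 - 96) = 1/(-2954) = -1/2954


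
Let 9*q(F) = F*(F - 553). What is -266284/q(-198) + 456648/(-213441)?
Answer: -10730110250/587745367 ≈ -18.256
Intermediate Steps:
q(F) = F*(-553 + F)/9 (q(F) = (F*(F - 553))/9 = (F*(-553 + F))/9 = F*(-553 + F)/9)
-266284/q(-198) + 456648/(-213441) = -266284*(-1/(22*(-553 - 198))) + 456648/(-213441) = -266284/((⅑)*(-198)*(-751)) + 456648*(-1/213441) = -266284/16522 - 152216/71147 = -266284*1/16522 - 152216/71147 = -133142/8261 - 152216/71147 = -10730110250/587745367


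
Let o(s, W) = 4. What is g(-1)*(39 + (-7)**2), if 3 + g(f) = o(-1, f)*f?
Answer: -616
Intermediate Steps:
g(f) = -3 + 4*f
g(-1)*(39 + (-7)**2) = (-3 + 4*(-1))*(39 + (-7)**2) = (-3 - 4)*(39 + 49) = -7*88 = -616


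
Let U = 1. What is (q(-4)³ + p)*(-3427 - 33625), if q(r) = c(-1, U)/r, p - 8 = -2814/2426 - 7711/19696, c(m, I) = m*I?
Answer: -5722220834377/23891248 ≈ -2.3951e+5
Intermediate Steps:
c(m, I) = I*m
p = 154064269/23891248 (p = 8 + (-2814/2426 - 7711/19696) = 8 + (-2814*1/2426 - 7711*1/19696) = 8 + (-1407/1213 - 7711/19696) = 8 - 37065715/23891248 = 154064269/23891248 ≈ 6.4486)
q(r) = -1/r (q(r) = (1*(-1))/r = -1/r)
(q(-4)³ + p)*(-3427 - 33625) = ((-1/(-4))³ + 154064269/23891248)*(-3427 - 33625) = ((-1*(-¼))³ + 154064269/23891248)*(-37052) = ((¼)³ + 154064269/23891248)*(-37052) = (1/64 + 154064269/23891248)*(-37052) = (617750279/95564992)*(-37052) = -5722220834377/23891248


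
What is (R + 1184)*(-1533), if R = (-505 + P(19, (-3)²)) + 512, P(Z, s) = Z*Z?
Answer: -2379216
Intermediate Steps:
P(Z, s) = Z²
R = 368 (R = (-505 + 19²) + 512 = (-505 + 361) + 512 = -144 + 512 = 368)
(R + 1184)*(-1533) = (368 + 1184)*(-1533) = 1552*(-1533) = -2379216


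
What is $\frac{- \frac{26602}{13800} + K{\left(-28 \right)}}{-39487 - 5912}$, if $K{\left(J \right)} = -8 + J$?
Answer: $\frac{7073}{8466300} \approx 0.00083543$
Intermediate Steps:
$\frac{- \frac{26602}{13800} + K{\left(-28 \right)}}{-39487 - 5912} = \frac{- \frac{26602}{13800} - 36}{-39487 - 5912} = \frac{\left(-26602\right) \frac{1}{13800} - 36}{-45399} = \left(- \frac{13301}{6900} - 36\right) \left(- \frac{1}{45399}\right) = \left(- \frac{261701}{6900}\right) \left(- \frac{1}{45399}\right) = \frac{7073}{8466300}$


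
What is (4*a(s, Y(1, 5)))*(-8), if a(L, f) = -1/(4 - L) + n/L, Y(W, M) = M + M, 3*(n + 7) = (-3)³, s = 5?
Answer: 352/5 ≈ 70.400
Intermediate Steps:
n = -16 (n = -7 + (⅓)*(-3)³ = -7 + (⅓)*(-27) = -7 - 9 = -16)
Y(W, M) = 2*M
a(L, f) = -1/(4 - L) - 16/L
(4*a(s, Y(1, 5)))*(-8) = (4*((64 - 15*5)/(5*(-4 + 5))))*(-8) = (4*((⅕)*(64 - 75)/1))*(-8) = (4*((⅕)*1*(-11)))*(-8) = (4*(-11/5))*(-8) = -44/5*(-8) = 352/5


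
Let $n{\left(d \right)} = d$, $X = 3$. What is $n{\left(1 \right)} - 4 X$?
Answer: $-11$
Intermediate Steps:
$n{\left(1 \right)} - 4 X = 1 - 12 = -11$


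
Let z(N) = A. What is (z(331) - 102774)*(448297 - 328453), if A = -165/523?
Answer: -6441730889148/523 ≈ -1.2317e+10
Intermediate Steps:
A = -165/523 (A = -165*1/523 = -165/523 ≈ -0.31549)
z(N) = -165/523
(z(331) - 102774)*(448297 - 328453) = (-165/523 - 102774)*(448297 - 328453) = -53750967/523*119844 = -6441730889148/523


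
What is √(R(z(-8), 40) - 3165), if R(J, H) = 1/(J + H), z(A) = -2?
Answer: I*√4570222/38 ≈ 56.258*I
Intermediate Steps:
R(J, H) = 1/(H + J)
√(R(z(-8), 40) - 3165) = √(1/(40 - 2) - 3165) = √(1/38 - 3165) = √(-120269/38) = I*√4570222/38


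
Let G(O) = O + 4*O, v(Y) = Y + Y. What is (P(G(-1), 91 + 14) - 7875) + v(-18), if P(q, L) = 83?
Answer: -7828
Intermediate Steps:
v(Y) = 2*Y
G(O) = 5*O
(P(G(-1), 91 + 14) - 7875) + v(-18) = (83 - 7875) + 2*(-18) = -7792 - 36 = -7828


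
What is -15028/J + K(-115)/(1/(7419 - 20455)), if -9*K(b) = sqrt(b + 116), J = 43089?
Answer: 187190984/129267 ≈ 1448.1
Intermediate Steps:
K(b) = -sqrt(116 + b)/9 (K(b) = -sqrt(b + 116)/9 = -sqrt(116 + b)/9)
-15028/J + K(-115)/(1/(7419 - 20455)) = -15028/43089 + (-sqrt(116 - 115)/9)/(1/(7419 - 20455)) = -15028*1/43089 + (-sqrt(1)/9)/(1/(-13036)) = -15028/43089 + (-1/9*1)/(-1/13036) = -15028/43089 - 1/9*(-13036) = -15028/43089 + 13036/9 = 187190984/129267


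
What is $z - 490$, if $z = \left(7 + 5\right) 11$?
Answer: $-358$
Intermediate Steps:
$z = 132$ ($z = 12 \cdot 11 = 132$)
$z - 490 = 132 - 490 = -358$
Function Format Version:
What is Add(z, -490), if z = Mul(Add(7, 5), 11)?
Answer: -358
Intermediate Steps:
z = 132 (z = Mul(12, 11) = 132)
Add(z, -490) = Add(132, -490) = -358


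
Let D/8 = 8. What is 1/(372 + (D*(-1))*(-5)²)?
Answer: -1/1228 ≈ -0.00081433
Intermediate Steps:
D = 64 (D = 8*8 = 64)
1/(372 + (D*(-1))*(-5)²) = 1/(372 + (64*(-1))*(-5)²) = 1/(372 - 64*25) = 1/(372 - 1600) = 1/(-1228) = -1/1228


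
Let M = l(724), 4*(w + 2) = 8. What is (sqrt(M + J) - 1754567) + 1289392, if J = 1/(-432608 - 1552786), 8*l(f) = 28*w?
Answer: -465175 + I*sqrt(1985394)/1985394 ≈ -4.6518e+5 + 0.0007097*I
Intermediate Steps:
w = 0 (w = -2 + (1/4)*8 = -2 + 2 = 0)
l(f) = 0 (l(f) = (28*0)/8 = (1/8)*0 = 0)
J = -1/1985394 (J = 1/(-1985394) = -1/1985394 ≈ -5.0368e-7)
M = 0
(sqrt(M + J) - 1754567) + 1289392 = (sqrt(0 - 1/1985394) - 1754567) + 1289392 = (sqrt(-1/1985394) - 1754567) + 1289392 = (I*sqrt(1985394)/1985394 - 1754567) + 1289392 = (-1754567 + I*sqrt(1985394)/1985394) + 1289392 = -465175 + I*sqrt(1985394)/1985394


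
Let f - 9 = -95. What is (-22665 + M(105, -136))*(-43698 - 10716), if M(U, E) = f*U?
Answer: 1724651730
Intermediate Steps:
f = -86 (f = 9 - 95 = -86)
M(U, E) = -86*U
(-22665 + M(105, -136))*(-43698 - 10716) = (-22665 - 86*105)*(-43698 - 10716) = (-22665 - 9030)*(-54414) = -31695*(-54414) = 1724651730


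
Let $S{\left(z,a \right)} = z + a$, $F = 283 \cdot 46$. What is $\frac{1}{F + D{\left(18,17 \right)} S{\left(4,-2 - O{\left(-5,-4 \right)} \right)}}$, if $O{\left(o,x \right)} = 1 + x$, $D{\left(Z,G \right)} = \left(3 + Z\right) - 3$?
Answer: $\frac{1}{13108} \approx 7.6289 \cdot 10^{-5}$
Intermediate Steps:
$D{\left(Z,G \right)} = Z$
$F = 13018$
$S{\left(z,a \right)} = a + z$
$\frac{1}{F + D{\left(18,17 \right)} S{\left(4,-2 - O{\left(-5,-4 \right)} \right)}} = \frac{1}{13018 + 18 \left(\left(-2 - \left(1 - 4\right)\right) + 4\right)} = \frac{1}{13018 + 18 \left(\left(-2 - -3\right) + 4\right)} = \frac{1}{13018 + 18 \left(\left(-2 + 3\right) + 4\right)} = \frac{1}{13018 + 18 \left(1 + 4\right)} = \frac{1}{13018 + 18 \cdot 5} = \frac{1}{13018 + 90} = \frac{1}{13108}$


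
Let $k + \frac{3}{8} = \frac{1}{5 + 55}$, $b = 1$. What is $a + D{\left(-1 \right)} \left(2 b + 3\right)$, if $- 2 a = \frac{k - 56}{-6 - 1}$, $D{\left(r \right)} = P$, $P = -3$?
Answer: $- \frac{31963}{1680} \approx -19.026$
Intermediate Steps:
$k = - \frac{43}{120}$ ($k = - \frac{3}{8} + \frac{1}{5 + 55} = - \frac{3}{8} + \frac{1}{60} = - \frac{43}{120} \approx -0.35833$)
$D{\left(r \right)} = -3$
$a = - \frac{6763}{1680}$ ($a = - \frac{\left(- \frac{43}{120} - 56\right) \frac{1}{-6 - 1}}{2} = - \frac{\left(- \frac{6763}{120}\right) \frac{1}{-7}}{2} = - \frac{\left(- \frac{6763}{120}\right) \left(- \frac{1}{7}\right)}{2} = \left(- \frac{1}{2}\right) \frac{6763}{840} = - \frac{6763}{1680} \approx -4.0256$)
$a + D{\left(-1 \right)} \left(2 b + 3\right) = - \frac{6763}{1680} - 3 \left(2 \cdot 1 + 3\right) = - \frac{6763}{1680} - 3 \left(2 + 3\right) = - \frac{6763}{1680} - 15 = - \frac{31963}{1680}$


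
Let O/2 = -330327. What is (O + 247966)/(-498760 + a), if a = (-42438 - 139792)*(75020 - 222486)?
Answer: -103172/6718057605 ≈ -1.5357e-5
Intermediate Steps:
O = -660654 (O = 2*(-330327) = -660654)
a = 26872729180 (a = -182230*(-147466) = 26872729180)
(O + 247966)/(-498760 + a) = (-660654 + 247966)/(-498760 + 26872729180) = -412688/26872230420 = -412688*1/26872230420 = -103172/6718057605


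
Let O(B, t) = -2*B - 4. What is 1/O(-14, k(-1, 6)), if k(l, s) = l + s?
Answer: 1/24 ≈ 0.041667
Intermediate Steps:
O(B, t) = -4 - 2*B
1/O(-14, k(-1, 6)) = 1/(-4 - 2*(-14)) = 1/(-4 + 28) = 1/24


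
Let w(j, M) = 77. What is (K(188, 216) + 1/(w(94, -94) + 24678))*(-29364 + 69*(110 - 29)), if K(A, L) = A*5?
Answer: -110647428255/4951 ≈ -2.2349e+7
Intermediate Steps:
K(A, L) = 5*A
(K(188, 216) + 1/(w(94, -94) + 24678))*(-29364 + 69*(110 - 29)) = (5*188 + 1/(77 + 24678))*(-29364 + 69*(110 - 29)) = (940 + 1/24755)*(-29364 + 69*81) = (940 + 1/24755)*(-29364 + 5589) = (23269701/24755)*(-23775) = -110647428255/4951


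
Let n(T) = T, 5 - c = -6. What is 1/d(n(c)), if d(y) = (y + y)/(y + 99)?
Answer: 5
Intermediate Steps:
c = 11 (c = 5 - 1*(-6) = 5 + 6 = 11)
d(y) = 2*y/(99 + y) (d(y) = (2*y)/(99 + y) = 2*y/(99 + y))
1/d(n(c)) = 1/(2*11/(99 + 11)) = 1/(2*11/110) = 1/(2*11*(1/110)) = 1/(1/5) = 5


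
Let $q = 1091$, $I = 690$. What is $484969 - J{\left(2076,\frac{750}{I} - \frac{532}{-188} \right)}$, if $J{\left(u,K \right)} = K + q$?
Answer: $\frac{523067884}{1081} \approx 4.8387 \cdot 10^{5}$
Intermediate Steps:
$J{\left(u,K \right)} = 1091 + K$ ($J{\left(u,K \right)} = K + 1091 = 1091 + K$)
$484969 - J{\left(2076,\frac{750}{I} - \frac{532}{-188} \right)} = 484969 - \left(1091 + \left(\frac{750}{690} - \frac{532}{-188}\right)\right) = 484969 - \left(1091 + \left(750 \cdot \frac{1}{690} - - \frac{133}{47}\right)\right) = 484969 - \left(1091 + \left(\frac{25}{23} + \frac{133}{47}\right)\right) = 484969 - \left(1091 + \frac{4234}{1081}\right) = 484969 - \frac{1183605}{1081} = \frac{523067884}{1081}$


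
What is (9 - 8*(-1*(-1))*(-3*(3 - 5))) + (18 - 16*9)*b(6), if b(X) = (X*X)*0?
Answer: -39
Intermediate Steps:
b(X) = 0 (b(X) = X²*0 = 0)
(9 - 8*(-1*(-1))*(-3*(3 - 5))) + (18 - 16*9)*b(6) = (9 - 8*(-1*(-1))*(-3*(3 - 5))) + (18 - 16*9)*0 = (9 - 8*(-3*(-2))) + (18 - 144)*0 = (9 - 8*6) - 126*0 = (9 - 8*6) + 0 = (9 - 48) + 0 = -39 + 0 = -39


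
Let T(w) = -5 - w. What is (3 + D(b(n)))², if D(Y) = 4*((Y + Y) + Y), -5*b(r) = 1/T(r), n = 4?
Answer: 2401/225 ≈ 10.671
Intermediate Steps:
b(r) = -1/(5*(-5 - r))
D(Y) = 12*Y (D(Y) = 4*(2*Y + Y) = 4*(3*Y) = 12*Y)
(3 + D(b(n)))² = (3 + 12*(1/(5*(5 + 4))))² = (3 + 12*((⅕)/9))² = (3 + 12*((⅕)*(⅑)))² = (3 + 12*(1/45))² = (3 + 4/15)² = (49/15)² = 2401/225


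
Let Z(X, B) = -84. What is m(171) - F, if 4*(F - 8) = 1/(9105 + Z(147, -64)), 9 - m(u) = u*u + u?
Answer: -1061266525/36084 ≈ -29411.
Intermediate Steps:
m(u) = 9 - u - u² (m(u) = 9 - (u*u + u) = 9 - (u² + u) = 9 - (u + u²) = 9 + (-u - u²) = 9 - u - u²)
F = 288673/36084 (F = 8 + 1/(4*(9105 - 84)) = 8 + (¼)/9021 = 8 + (¼)*(1/9021) = 8 + 1/36084 = 288673/36084 ≈ 8.0000)
m(171) - F = (9 - 1*171 - 1*171²) - 1*288673/36084 = (9 - 171 - 1*29241) - 288673/36084 = (9 - 171 - 29241) - 288673/36084 = -29403 - 288673/36084 = -1061266525/36084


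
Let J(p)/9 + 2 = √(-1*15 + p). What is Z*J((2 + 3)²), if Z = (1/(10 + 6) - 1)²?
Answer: -2025/128 + 2025*√10/256 ≈ 9.1938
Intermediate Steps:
Z = 225/256 (Z = (1/16 - 1)² = (-15/16)² = 225/256 ≈ 0.87891)
J(p) = -18 + 9*√(-15 + p) (J(p) = -18 + 9*√(-1*15 + p) = -18 + 9*√(-15 + p))
Z*J((2 + 3)²) = 225*(-18 + 9*√(-15 + (2 + 3)²))/256 = 225*(-18 + 9*√(-15 + 5²))/256 = 225*(-18 + 9*√(-15 + 25))/256 = 225*(-18 + 9*√10)/256 = -2025/128 + 2025*√10/256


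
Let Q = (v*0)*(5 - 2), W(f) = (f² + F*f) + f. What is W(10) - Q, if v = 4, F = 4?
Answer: 150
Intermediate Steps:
W(f) = f² + 5*f (W(f) = (f² + 4*f) + f = f² + 5*f)
Q = 0 (Q = (4*0)*(5 - 2) = 0*3 = 0)
W(10) - Q = 10*(5 + 10) - 1*0 = 10*15 + 0 = 150 + 0 = 150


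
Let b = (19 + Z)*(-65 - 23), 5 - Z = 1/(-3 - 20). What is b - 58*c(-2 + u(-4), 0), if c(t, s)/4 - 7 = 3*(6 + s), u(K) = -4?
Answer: -182064/23 ≈ -7915.8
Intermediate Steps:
Z = 116/23 (Z = 5 - 1/(-3 - 20) = 5 - 1/(-23) = 5 - 1*(-1/23) = 5 + 1/23 = 116/23 ≈ 5.0435)
c(t, s) = 100 + 12*s (c(t, s) = 28 + 4*(3*(6 + s)) = 28 + 4*(18 + 3*s) = 28 + (72 + 12*s) = 100 + 12*s)
b = -48664/23 (b = (19 + 116/23)*(-65 - 23) = (553/23)*(-88) = -48664/23 ≈ -2115.8)
b - 58*c(-2 + u(-4), 0) = -48664/23 - 58*(100 + 12*0) = -48664/23 - 58*(100 + 0) = -48664/23 - 58*100 = -48664/23 - 5800 = -182064/23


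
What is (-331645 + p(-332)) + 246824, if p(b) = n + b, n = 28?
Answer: -85125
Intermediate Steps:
p(b) = 28 + b
(-331645 + p(-332)) + 246824 = (-331645 + (28 - 332)) + 246824 = (-331645 - 304) + 246824 = -331949 + 246824 = -85125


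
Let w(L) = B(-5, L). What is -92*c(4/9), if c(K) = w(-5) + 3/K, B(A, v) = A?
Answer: -161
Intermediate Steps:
w(L) = -5
c(K) = -5 + 3/K
-92*c(4/9) = -92*(-5 + 3/((4/9))) = -92*(-5 + 3/((4*(⅑)))) = -92*(-5 + 3/(4/9)) = -92*(-5 + 3*(9/4)) = -92*(-5 + 27/4) = -92*7/4 = -161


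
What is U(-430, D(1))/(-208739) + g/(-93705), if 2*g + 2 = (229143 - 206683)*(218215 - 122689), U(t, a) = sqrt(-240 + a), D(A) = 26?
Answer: -1072756979/93705 - I*sqrt(214)/208739 ≈ -11448.0 - 7.0081e-5*I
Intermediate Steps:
g = 1072756979 (g = -1 + ((229143 - 206683)*(218215 - 122689))/2 = -1 + (22460*95526)/2 = -1 + (1/2)*2145513960 = -1 + 1072756980 = 1072756979)
U(-430, D(1))/(-208739) + g/(-93705) = sqrt(-240 + 26)/(-208739) + 1072756979/(-93705) = sqrt(-214)*(-1/208739) + 1072756979*(-1/93705) = (I*sqrt(214))*(-1/208739) - 1072756979/93705 = -I*sqrt(214)/208739 - 1072756979/93705 = -1072756979/93705 - I*sqrt(214)/208739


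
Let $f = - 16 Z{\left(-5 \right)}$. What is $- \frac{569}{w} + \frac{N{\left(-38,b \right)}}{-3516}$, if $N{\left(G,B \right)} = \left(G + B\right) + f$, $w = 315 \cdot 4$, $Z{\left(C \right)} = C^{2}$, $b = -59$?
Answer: $- \frac{28633}{92295} \approx -0.31023$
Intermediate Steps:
$w = 1260$
$f = -400$ ($f = - 16 \left(-5\right)^{2} = \left(-16\right) 25 = -400$)
$N{\left(G,B \right)} = -400 + B + G$ ($N{\left(G,B \right)} = \left(G + B\right) - 400 = \left(B + G\right) - 400 = -400 + B + G$)
$- \frac{569}{w} + \frac{N{\left(-38,b \right)}}{-3516} = - \frac{569}{1260} + \frac{-400 - 59 - 38}{-3516} = \left(-569\right) \frac{1}{1260} - - \frac{497}{3516} = - \frac{569}{1260} + \frac{497}{3516} = - \frac{28633}{92295}$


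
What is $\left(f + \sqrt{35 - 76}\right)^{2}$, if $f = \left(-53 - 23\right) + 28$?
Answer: $\left(48 - i \sqrt{41}\right)^{2} \approx 2263.0 - 614.7 i$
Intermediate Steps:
$f = -48$ ($f = -76 + 28 = -48$)
$\left(f + \sqrt{35 - 76}\right)^{2} = \left(-48 + \sqrt{35 - 76}\right)^{2} = \left(-48 + \sqrt{-41}\right)^{2} = \left(-48 + i \sqrt{41}\right)^{2}$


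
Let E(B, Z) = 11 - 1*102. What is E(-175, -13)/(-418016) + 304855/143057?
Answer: 127447285867/59800114912 ≈ 2.1312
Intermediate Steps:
E(B, Z) = -91 (E(B, Z) = 11 - 102 = -91)
E(-175, -13)/(-418016) + 304855/143057 = -91/(-418016) + 304855/143057 = -91*(-1/418016) + 304855*(1/143057) = 91/418016 + 304855/143057 = 127447285867/59800114912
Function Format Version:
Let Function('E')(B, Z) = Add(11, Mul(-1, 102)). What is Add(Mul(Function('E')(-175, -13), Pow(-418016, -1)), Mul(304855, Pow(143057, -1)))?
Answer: Rational(127447285867, 59800114912) ≈ 2.1312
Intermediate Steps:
Function('E')(B, Z) = -91 (Function('E')(B, Z) = Add(11, -102) = -91)
Add(Mul(Function('E')(-175, -13), Pow(-418016, -1)), Mul(304855, Pow(143057, -1))) = Add(Mul(-91, Pow(-418016, -1)), Mul(304855, Pow(143057, -1))) = Add(Mul(-91, Rational(-1, 418016)), Mul(304855, Rational(1, 143057))) = Add(Rational(91, 418016), Rational(304855, 143057)) = Rational(127447285867, 59800114912)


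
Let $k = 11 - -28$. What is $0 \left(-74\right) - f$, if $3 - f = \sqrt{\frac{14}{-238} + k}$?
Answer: $-3 + \frac{\sqrt{11254}}{17} \approx 3.2403$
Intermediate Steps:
$k = 39$ ($k = 11 + 28 = 39$)
$f = 3 - \frac{\sqrt{11254}}{17}$ ($f = 3 - \sqrt{\frac{14}{-238} + 39} = 3 - \sqrt{14 \left(- \frac{1}{238}\right) + 39} = 3 - \sqrt{- \frac{1}{17} + 39} = 3 - \sqrt{\frac{662}{17}} = 3 - \frac{\sqrt{11254}}{17} \approx -3.2403$)
$0 \left(-74\right) - f = 0 \left(-74\right) - \left(3 - \frac{\sqrt{11254}}{17}\right) = 0 - \left(3 - \frac{\sqrt{11254}}{17}\right) = -3 + \frac{\sqrt{11254}}{17}$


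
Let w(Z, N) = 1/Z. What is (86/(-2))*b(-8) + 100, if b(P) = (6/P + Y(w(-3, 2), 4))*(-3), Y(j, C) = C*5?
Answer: 10333/4 ≈ 2583.3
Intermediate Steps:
Y(j, C) = 5*C
b(P) = -60 - 18/P (b(P) = (6/P + 5*4)*(-3) = (6/P + 20)*(-3) = (20 + 6/P)*(-3) = -60 - 18/P)
(86/(-2))*b(-8) + 100 = (86/(-2))*(-60 - 18/(-8)) + 100 = (86*(-1/2))*(-60 - 18*(-1/8)) + 100 = -43*(-60 + 9/4) + 100 = -43*(-231/4) + 100 = 9933/4 + 100 = 10333/4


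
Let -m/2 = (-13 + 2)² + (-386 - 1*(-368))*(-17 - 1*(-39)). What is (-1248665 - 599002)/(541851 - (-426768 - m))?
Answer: -1847667/969169 ≈ -1.9064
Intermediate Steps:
m = 550 (m = -2*((-13 + 2)² + (-386 - 1*(-368))*(-17 - 1*(-39))) = -2*((-11)² + (-386 + 368)*(-17 + 39)) = -2*(121 - 18*22) = -2*(121 - 396) = -2*(-275) = 550)
(-1248665 - 599002)/(541851 - (-426768 - m)) = (-1248665 - 599002)/(541851 - (-426768 - 1*550)) = -1847667/(541851 - (-426768 - 550)) = -1847667/(541851 - 1*(-427318)) = -1847667/(541851 + 427318) = -1847667/969169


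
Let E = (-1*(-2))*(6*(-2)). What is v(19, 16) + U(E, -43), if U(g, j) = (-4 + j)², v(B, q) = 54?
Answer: 2263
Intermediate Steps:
E = -24 (E = 2*(-12) = -24)
v(19, 16) + U(E, -43) = 54 + (-4 - 43)² = 54 + (-47)² = 54 + 2209 = 2263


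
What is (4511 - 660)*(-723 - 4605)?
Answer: -20518128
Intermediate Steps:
(4511 - 660)*(-723 - 4605) = 3851*(-5328) = -20518128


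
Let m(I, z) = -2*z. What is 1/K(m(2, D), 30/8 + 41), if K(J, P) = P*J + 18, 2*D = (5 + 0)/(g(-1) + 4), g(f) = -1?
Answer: -12/679 ≈ -0.017673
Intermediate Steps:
D = ⅚ (D = ((5 + 0)/(-1 + 4))/2 = (5/3)/2 = (5*(⅓))/2 = (½)*(5/3) = ⅚ ≈ 0.83333)
K(J, P) = 18 + J*P (K(J, P) = J*P + 18 = 18 + J*P)
1/K(m(2, D), 30/8 + 41) = 1/(18 + (-2*⅚)*(30/8 + 41)) = 1/(18 - 5*(30*(⅛) + 41)/3) = 1/(18 - 5*(15/4 + 41)/3) = 1/(18 - 5/3*179/4) = 1/(18 - 895/12) = 1/(-679/12) = -12/679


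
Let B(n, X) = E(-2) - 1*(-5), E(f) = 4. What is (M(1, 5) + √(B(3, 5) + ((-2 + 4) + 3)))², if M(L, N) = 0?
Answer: 14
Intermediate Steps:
B(n, X) = 9 (B(n, X) = 4 - 1*(-5) = 4 + 5 = 9)
(M(1, 5) + √(B(3, 5) + ((-2 + 4) + 3)))² = (0 + √(9 + ((-2 + 4) + 3)))² = (0 + √(9 + (2 + 3)))² = (0 + √(9 + 5))² = (0 + √14)² = (√14)² = 14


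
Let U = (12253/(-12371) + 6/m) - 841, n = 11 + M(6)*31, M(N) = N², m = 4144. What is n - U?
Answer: 50470528319/25632712 ≈ 1969.0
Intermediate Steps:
n = 1127 (n = 11 + 6²*31 = 11 + 36*31 = 11 + 1116 = 1127)
U = -21582461895/25632712 (U = (12253/(-12371) + 6/4144) - 841 = (12253*(-1/12371) + 6*(1/4144)) - 841 = (-12253/12371 + 3/2072) - 841 = -25351103/25632712 - 841 = -21582461895/25632712 ≈ -841.99)
n - U = 1127 - 1*(-21582461895/25632712) = 1127 + 21582461895/25632712 = 50470528319/25632712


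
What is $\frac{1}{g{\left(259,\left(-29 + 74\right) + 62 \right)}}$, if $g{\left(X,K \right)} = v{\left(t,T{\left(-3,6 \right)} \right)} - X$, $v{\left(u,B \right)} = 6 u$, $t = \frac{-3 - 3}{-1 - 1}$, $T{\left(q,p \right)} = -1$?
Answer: $- \frac{1}{241} \approx -0.0041494$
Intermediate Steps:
$t = 3$ ($t = - \frac{6}{-2} = \left(-6\right) \left(- \frac{1}{2}\right) = 3$)
$g{\left(X,K \right)} = 18 - X$ ($g{\left(X,K \right)} = 6 \cdot 3 - X = 18 - X$)
$\frac{1}{g{\left(259,\left(-29 + 74\right) + 62 \right)}} = \frac{1}{18 - 259} = \frac{1}{-241} = - \frac{1}{241}$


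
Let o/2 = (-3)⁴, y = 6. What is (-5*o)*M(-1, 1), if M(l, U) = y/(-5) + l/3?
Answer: 1242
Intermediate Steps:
M(l, U) = -6/5 + l/3 (M(l, U) = 6/(-5) + l/3 = 6*(-⅕) + l*(⅓) = -6/5 + l/3)
o = 162 (o = 2*(-3)⁴ = 2*81 = 162)
(-5*o)*M(-1, 1) = (-5*162)*(-6/5 + (⅓)*(-1)) = -810*(-6/5 - ⅓) = -810*(-23/15) = 1242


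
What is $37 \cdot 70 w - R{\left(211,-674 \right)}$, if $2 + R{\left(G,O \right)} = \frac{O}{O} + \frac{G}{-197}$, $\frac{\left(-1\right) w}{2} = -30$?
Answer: $\frac{30614208}{197} \approx 1.554 \cdot 10^{5}$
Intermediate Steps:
$w = 60$ ($w = \left(-2\right) \left(-30\right) = 60$)
$R{\left(G,O \right)} = -1 - \frac{G}{197}$ ($R{\left(G,O \right)} = -2 + \left(\frac{O}{O} + \frac{G}{-197}\right) = -2 + \left(1 + G \left(- \frac{1}{197}\right)\right) = -2 - \left(-1 + \frac{G}{197}\right) = -1 - \frac{G}{197}$)
$37 \cdot 70 w - R{\left(211,-674 \right)} = 37 \cdot 70 \cdot 60 - \left(-1 - \frac{211}{197}\right) = 2590 \cdot 60 - \left(-1 - \frac{211}{197}\right) = 155400 - - \frac{408}{197} = 155400 + \frac{408}{197} = \frac{30614208}{197}$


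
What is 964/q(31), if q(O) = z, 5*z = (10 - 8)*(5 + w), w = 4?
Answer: 2410/9 ≈ 267.78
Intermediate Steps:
z = 18/5 (z = ((10 - 8)*(5 + 4))/5 = (2*9)/5 = (1/5)*18 = 18/5 ≈ 3.6000)
q(O) = 18/5
964/q(31) = 964/(18/5) = 964*(5/18) = 2410/9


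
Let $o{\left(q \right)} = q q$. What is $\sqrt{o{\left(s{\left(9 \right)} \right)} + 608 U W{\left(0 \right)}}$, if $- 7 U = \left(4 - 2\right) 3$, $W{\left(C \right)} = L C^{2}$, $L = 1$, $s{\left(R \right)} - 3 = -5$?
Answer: $2$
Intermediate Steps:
$s{\left(R \right)} = -2$ ($s{\left(R \right)} = 3 - 5 = -2$)
$o{\left(q \right)} = q^{2}$
$W{\left(C \right)} = C^{2}$ ($W{\left(C \right)} = 1 C^{2} = C^{2}$)
$U = - \frac{6}{7}$ ($U = - \frac{\left(4 - 2\right) 3}{7} = - \frac{2 \cdot 3}{7} = \left(- \frac{1}{7}\right) 6 = - \frac{6}{7} \approx -0.85714$)
$\sqrt{o{\left(s{\left(9 \right)} \right)} + 608 U W{\left(0 \right)}} = \sqrt{\left(-2\right)^{2} + 608 \left(- \frac{6 \cdot 0^{2}}{7}\right)} = \sqrt{4 + 608 \left(\left(- \frac{6}{7}\right) 0\right)} = \sqrt{4 + 608 \cdot 0} = \sqrt{4 + 0} = \sqrt{4} = 2$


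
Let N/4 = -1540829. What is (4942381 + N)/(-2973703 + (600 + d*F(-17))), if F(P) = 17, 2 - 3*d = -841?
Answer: 1220935/2968326 ≈ 0.41132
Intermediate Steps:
d = 281 (d = ⅔ - ⅓*(-841) = ⅔ + 841/3 = 281)
N = -6163316 (N = 4*(-1540829) = -6163316)
(4942381 + N)/(-2973703 + (600 + d*F(-17))) = (4942381 - 6163316)/(-2973703 + (600 + 281*17)) = -1220935/(-2973703 + (600 + 4777)) = -1220935/(-2973703 + 5377) = -1220935/(-2968326) = -1220935*(-1/2968326) = 1220935/2968326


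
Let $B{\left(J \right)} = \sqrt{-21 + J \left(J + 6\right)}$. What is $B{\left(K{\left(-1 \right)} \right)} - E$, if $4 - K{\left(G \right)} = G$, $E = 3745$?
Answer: $-3745 + \sqrt{34} \approx -3739.2$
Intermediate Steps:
$K{\left(G \right)} = 4 - G$
$B{\left(J \right)} = \sqrt{-21 + J \left(6 + J\right)}$
$B{\left(K{\left(-1 \right)} \right)} - E = \sqrt{-21 + \left(4 - -1\right)^{2} + 6 \left(4 - -1\right)} - 3745 = \sqrt{-21 + \left(4 + 1\right)^{2} + 6 \left(4 + 1\right)} - 3745 = \sqrt{-21 + 5^{2} + 6 \cdot 5} - 3745 = \sqrt{-21 + 25 + 30} - 3745 = \sqrt{34} - 3745 = -3745 + \sqrt{34}$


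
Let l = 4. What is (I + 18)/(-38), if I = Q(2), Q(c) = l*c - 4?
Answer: -11/19 ≈ -0.57895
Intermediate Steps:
Q(c) = -4 + 4*c (Q(c) = 4*c - 4 = -4 + 4*c)
I = 4 (I = -4 + 4*2 = -4 + 8 = 4)
(I + 18)/(-38) = (4 + 18)/(-38) = 22*(-1/38) = -11/19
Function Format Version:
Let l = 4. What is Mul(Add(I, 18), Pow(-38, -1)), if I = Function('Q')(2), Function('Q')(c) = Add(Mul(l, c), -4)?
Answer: Rational(-11, 19) ≈ -0.57895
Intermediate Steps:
Function('Q')(c) = Add(-4, Mul(4, c)) (Function('Q')(c) = Add(Mul(4, c), -4) = Add(-4, Mul(4, c)))
I = 4 (I = Add(-4, Mul(4, 2)) = Add(-4, 8) = 4)
Mul(Add(I, 18), Pow(-38, -1)) = Mul(Add(4, 18), Pow(-38, -1)) = Mul(22, Rational(-1, 38)) = Rational(-11, 19)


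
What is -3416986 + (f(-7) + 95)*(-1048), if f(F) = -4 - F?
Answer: -3519690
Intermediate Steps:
-3416986 + (f(-7) + 95)*(-1048) = -3416986 + ((-4 - 1*(-7)) + 95)*(-1048) = -3416986 + ((-4 + 7) + 95)*(-1048) = -3416986 + (3 + 95)*(-1048) = -3416986 + 98*(-1048) = -3416986 - 102704 = -3519690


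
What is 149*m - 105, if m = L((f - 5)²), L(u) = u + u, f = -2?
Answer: 14497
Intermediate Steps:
L(u) = 2*u
m = 98 (m = 2*(-2 - 5)² = 2*(-7)² = 2*49 = 98)
149*m - 105 = 149*98 - 105 = 14602 - 105 = 14497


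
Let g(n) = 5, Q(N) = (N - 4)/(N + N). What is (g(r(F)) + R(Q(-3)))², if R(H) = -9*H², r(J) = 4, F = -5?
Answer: 841/16 ≈ 52.563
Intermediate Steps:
Q(N) = (-4 + N)/(2*N) (Q(N) = (-4 + N)/((2*N)) = (-4 + N)*(1/(2*N)) = (-4 + N)/(2*N))
(g(r(F)) + R(Q(-3)))² = (5 - 9*(-4 - 3)²/36)² = (5 - 9*((½)*(-⅓)*(-7))²)² = (5 - 9*(7/6)²)² = (5 - 9*49/36)² = (5 - 49/4)² = (-29/4)² = 841/16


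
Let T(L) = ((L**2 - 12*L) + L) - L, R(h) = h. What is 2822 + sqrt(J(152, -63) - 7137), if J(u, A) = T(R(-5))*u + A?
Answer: 2822 + 2*sqrt(1430) ≈ 2897.6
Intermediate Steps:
T(L) = L**2 - 12*L (T(L) = (L**2 - 11*L) - L = L**2 - 12*L)
J(u, A) = A + 85*u (J(u, A) = (-5*(-12 - 5))*u + A = (-5*(-17))*u + A = 85*u + A = A + 85*u)
2822 + sqrt(J(152, -63) - 7137) = 2822 + sqrt((-63 + 85*152) - 7137) = 2822 + sqrt((-63 + 12920) - 7137) = 2822 + sqrt(12857 - 7137) = 2822 + sqrt(5720) = 2822 + 2*sqrt(1430)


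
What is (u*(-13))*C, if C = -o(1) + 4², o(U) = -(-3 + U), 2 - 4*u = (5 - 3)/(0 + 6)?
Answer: -455/6 ≈ -75.833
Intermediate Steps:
u = 5/12 (u = ½ - (5 - 3)/(4*(0 + 6)) = ½ - 1/(2*6) = ½ - ¼*⅓ = ½ - 1/12 = 5/12 ≈ 0.41667)
o(U) = 3 - U
C = 14 (C = -(3 - 1*1) + 4² = -(3 - 1) + 16 = -1*2 + 16 = -2 + 16 = 14)
(u*(-13))*C = ((5/12)*(-13))*14 = -65/12*14 = -455/6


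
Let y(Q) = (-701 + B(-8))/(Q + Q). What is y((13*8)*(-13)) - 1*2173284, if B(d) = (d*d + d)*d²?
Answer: -5876562819/2704 ≈ -2.1733e+6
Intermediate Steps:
B(d) = d²*(d + d²) (B(d) = (d² + d)*d² = (d + d²)*d² = d²*(d + d²))
y(Q) = 2883/(2*Q) (y(Q) = (-701 + (-8)³*(1 - 8))/(Q + Q) = (-701 - 512*(-7))/((2*Q)) = (-701 + 3584)*(1/(2*Q)) = 2883*(1/(2*Q)) = 2883/(2*Q))
y((13*8)*(-13)) - 1*2173284 = 2883/(2*(((13*8)*(-13)))) - 1*2173284 = 2883/(2*((104*(-13)))) - 2173284 = (2883/2)/(-1352) - 2173284 = (2883/2)*(-1/1352) - 2173284 = -2883/2704 - 2173284 = -5876562819/2704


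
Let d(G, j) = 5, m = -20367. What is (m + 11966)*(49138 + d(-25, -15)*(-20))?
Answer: -411968238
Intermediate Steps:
(m + 11966)*(49138 + d(-25, -15)*(-20)) = (-20367 + 11966)*(49138 + 5*(-20)) = -8401*(49138 - 100) = -8401*49038 = -411968238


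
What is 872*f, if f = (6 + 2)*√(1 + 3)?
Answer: 13952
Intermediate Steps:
f = 16 (f = 8*√4 = 8*2 = 16)
872*f = 872*16 = 13952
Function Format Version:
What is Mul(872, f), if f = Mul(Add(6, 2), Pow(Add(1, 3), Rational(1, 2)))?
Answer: 13952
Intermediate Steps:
f = 16 (f = Mul(8, Pow(4, Rational(1, 2))) = Mul(8, 2) = 16)
Mul(872, f) = Mul(872, 16) = 13952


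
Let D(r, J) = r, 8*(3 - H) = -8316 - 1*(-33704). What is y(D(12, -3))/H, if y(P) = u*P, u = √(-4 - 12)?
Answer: -96*I/6341 ≈ -0.01514*I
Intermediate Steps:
u = 4*I (u = √(-16) = 4*I ≈ 4.0*I)
H = -6341/2 (H = 3 - (-8316 - 1*(-33704))/8 = 3 - (-8316 + 33704)/8 = 3 - ⅛*25388 = 3 - 6347/2 = -6341/2 ≈ -3170.5)
y(P) = 4*I*P (y(P) = (4*I)*P = 4*I*P)
y(D(12, -3))/H = (4*I*12)/(-6341/2) = (48*I)*(-2/6341) = -96*I/6341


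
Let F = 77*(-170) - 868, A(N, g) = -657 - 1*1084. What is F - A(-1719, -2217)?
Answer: -12217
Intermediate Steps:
A(N, g) = -1741 (A(N, g) = -657 - 1084 = -1741)
F = -13958 (F = -13090 - 868 = -13958)
F - A(-1719, -2217) = -13958 - 1*(-1741) = -13958 + 1741 = -12217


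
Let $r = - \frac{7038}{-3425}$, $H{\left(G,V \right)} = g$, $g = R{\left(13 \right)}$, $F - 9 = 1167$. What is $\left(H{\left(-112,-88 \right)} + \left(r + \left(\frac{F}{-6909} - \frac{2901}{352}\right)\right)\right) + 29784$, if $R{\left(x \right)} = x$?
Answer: $\frac{1688033173797}{56663200} \approx 29791.0$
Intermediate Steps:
$F = 1176$ ($F = 9 + 1167 = 1176$)
$g = 13$
$H{\left(G,V \right)} = 13$
$r = \frac{7038}{3425}$ ($r = \left(-7038\right) \left(- \frac{1}{3425}\right) = \frac{7038}{3425} \approx 2.0549$)
$\left(H{\left(-112,-88 \right)} + \left(r + \left(\frac{F}{-6909} - \frac{2901}{352}\right)\right)\right) + 29784 = \left(13 + \left(\frac{7038}{3425} + \left(\frac{1176}{-6909} - \frac{2901}{352}\right)\right)\right) + 29784 = \left(13 + \left(\frac{7038}{3425} + \left(1176 \left(- \frac{1}{6909}\right) - \frac{2901}{352}\right)\right)\right) + 29784 = \left(13 + \left(\frac{7038}{3425} - \frac{139163}{16544}\right)\right) + 29784 = \left(13 - \frac{360196603}{56663200}\right) + 29784 = \frac{376424997}{56663200} + 29784 = \frac{1688033173797}{56663200}$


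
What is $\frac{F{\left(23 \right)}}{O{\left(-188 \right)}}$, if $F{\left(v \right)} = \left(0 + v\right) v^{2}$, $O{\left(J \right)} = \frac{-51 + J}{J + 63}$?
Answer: $\frac{1520875}{239} \approx 6363.5$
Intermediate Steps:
$O{\left(J \right)} = \frac{-51 + J}{63 + J}$
$F{\left(v \right)} = v^{3}$ ($F{\left(v \right)} = v v^{2} = v^{3}$)
$\frac{F{\left(23 \right)}}{O{\left(-188 \right)}} = \frac{23^{3}}{\frac{1}{63 - 188} \left(-51 - 188\right)} = \frac{12167}{\frac{1}{-125} \left(-239\right)} = \frac{12167}{\left(- \frac{1}{125}\right) \left(-239\right)} = \frac{12167}{\frac{239}{125}} = 12167 \cdot \frac{125}{239} = \frac{1520875}{239}$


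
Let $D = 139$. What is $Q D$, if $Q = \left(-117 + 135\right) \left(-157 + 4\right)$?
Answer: $-382806$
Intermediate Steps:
$Q = -2754$ ($Q = 18 \left(-153\right) = -2754$)
$Q D = \left(-2754\right) 139 = -382806$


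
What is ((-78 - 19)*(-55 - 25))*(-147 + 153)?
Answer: 46560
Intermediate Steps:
((-78 - 19)*(-55 - 25))*(-147 + 153) = -97*(-80)*6 = 7760*6 = 46560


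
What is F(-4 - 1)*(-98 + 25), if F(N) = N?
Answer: 365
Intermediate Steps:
F(-4 - 1)*(-98 + 25) = (-4 - 1)*(-98 + 25) = -5*(-73) = 365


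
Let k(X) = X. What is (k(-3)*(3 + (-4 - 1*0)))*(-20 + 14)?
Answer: -18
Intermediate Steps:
(k(-3)*(3 + (-4 - 1*0)))*(-20 + 14) = (-3*(3 + (-4 - 1*0)))*(-20 + 14) = -3*(3 + (-4 + 0))*(-6) = -3*(3 - 4)*(-6) = -3*(-1)*(-6) = 3*(-6) = -18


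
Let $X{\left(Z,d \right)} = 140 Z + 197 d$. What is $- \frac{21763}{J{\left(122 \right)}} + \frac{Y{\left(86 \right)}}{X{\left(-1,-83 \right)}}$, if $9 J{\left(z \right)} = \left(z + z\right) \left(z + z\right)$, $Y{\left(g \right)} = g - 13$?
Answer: $- \frac{3234388825}{981808176} \approx -3.2943$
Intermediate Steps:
$Y{\left(g \right)} = -13 + g$ ($Y{\left(g \right)} = g - 13 = -13 + g$)
$J{\left(z \right)} = \frac{4 z^{2}}{9}$ ($J{\left(z \right)} = \frac{\left(z + z\right) \left(z + z\right)}{9} = \frac{2 z 2 z}{9} = \frac{4 z^{2}}{9}$)
$- \frac{21763}{J{\left(122 \right)}} + \frac{Y{\left(86 \right)}}{X{\left(-1,-83 \right)}} = - \frac{21763}{\frac{4}{9} \cdot 122^{2}} + \frac{-13 + 86}{140 \left(-1\right) + 197 \left(-83\right)} = - \frac{21763}{\frac{4}{9} \cdot 14884} + \frac{73}{-140 - 16351} = - \frac{21763}{\frac{59536}{9}} + \frac{73}{-16491} = \left(-21763\right) \frac{9}{59536} + 73 \left(- \frac{1}{16491}\right) = - \frac{195867}{59536} - \frac{73}{16491} = - \frac{3234388825}{981808176}$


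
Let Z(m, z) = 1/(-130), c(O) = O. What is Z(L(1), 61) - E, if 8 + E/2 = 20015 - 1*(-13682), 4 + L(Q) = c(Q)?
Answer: -8759141/130 ≈ -67378.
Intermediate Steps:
L(Q) = -4 + Q
Z(m, z) = -1/130
E = 67378 (E = -16 + 2*(20015 - 1*(-13682)) = -16 + 2*(20015 + 13682) = -16 + 2*33697 = -16 + 67394 = 67378)
Z(L(1), 61) - E = -1/130 - 1*67378 = -1/130 - 67378 = -8759141/130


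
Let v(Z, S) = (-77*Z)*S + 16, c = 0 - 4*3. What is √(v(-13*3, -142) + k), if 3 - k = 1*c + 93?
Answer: 2*I*√106622 ≈ 653.06*I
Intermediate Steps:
c = -12 (c = 0 - 12 = -12)
k = -78 (k = 3 - (1*(-12) + 93) = 3 - (-12 + 93) = 3 - 1*81 = 3 - 81 = -78)
v(Z, S) = 16 - 77*S*Z (v(Z, S) = -77*S*Z + 16 = 16 - 77*S*Z)
√(v(-13*3, -142) + k) = √((16 - 77*(-142)*(-13*3)) - 78) = √((16 - 77*(-142)*(-39)) - 78) = √((16 - 426426) - 78) = √(-426410 - 78) = √(-426488) = 2*I*√106622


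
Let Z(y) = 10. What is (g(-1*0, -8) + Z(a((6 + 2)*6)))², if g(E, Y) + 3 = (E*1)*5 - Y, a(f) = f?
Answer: 225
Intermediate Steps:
g(E, Y) = -3 - Y + 5*E (g(E, Y) = -3 + ((E*1)*5 - Y) = -3 + (E*5 - Y) = -3 + (5*E - Y) = -3 + (-Y + 5*E) = -3 - Y + 5*E)
(g(-1*0, -8) + Z(a((6 + 2)*6)))² = ((-3 - 1*(-8) + 5*(-1*0)) + 10)² = ((-3 + 8 + 5*0) + 10)² = ((-3 + 8 + 0) + 10)² = (5 + 10)² = 15² = 225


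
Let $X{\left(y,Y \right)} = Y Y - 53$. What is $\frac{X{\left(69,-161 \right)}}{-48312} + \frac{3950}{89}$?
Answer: $\frac{47132537}{1074942} \approx 43.847$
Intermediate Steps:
$X{\left(y,Y \right)} = -53 + Y^{2}$ ($X{\left(y,Y \right)} = Y^{2} - 53 = -53 + Y^{2}$)
$\frac{X{\left(69,-161 \right)}}{-48312} + \frac{3950}{89} = \frac{-53 + \left(-161\right)^{2}}{-48312} + \frac{3950}{89} = \left(-53 + 25921\right) \left(- \frac{1}{48312}\right) + 3950 \cdot \frac{1}{89} = 25868 \left(- \frac{1}{48312}\right) + \frac{3950}{89} = - \frac{6467}{12078} + \frac{3950}{89} = \frac{47132537}{1074942}$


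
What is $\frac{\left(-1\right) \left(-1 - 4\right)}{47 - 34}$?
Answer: $\frac{5}{13} \approx 0.38462$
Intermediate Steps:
$\frac{\left(-1\right) \left(-1 - 4\right)}{47 - 34} = \frac{\left(-1\right) \left(-5\right)}{13} = \frac{1}{13} \cdot 5 = \frac{5}{13}$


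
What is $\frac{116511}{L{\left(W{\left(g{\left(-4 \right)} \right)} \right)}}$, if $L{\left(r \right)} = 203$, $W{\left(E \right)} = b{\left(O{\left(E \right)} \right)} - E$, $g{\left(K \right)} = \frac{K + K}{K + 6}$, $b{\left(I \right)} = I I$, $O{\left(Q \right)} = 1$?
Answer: $\frac{116511}{203} \approx 573.95$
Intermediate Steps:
$b{\left(I \right)} = I^{2}$
$g{\left(K \right)} = \frac{2 K}{6 + K}$
$W{\left(E \right)} = 1 - E$ ($W{\left(E \right)} = 1^{2} - E = 1 - E$)
$\frac{116511}{L{\left(W{\left(g{\left(-4 \right)} \right)} \right)}} = \frac{116511}{203}$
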